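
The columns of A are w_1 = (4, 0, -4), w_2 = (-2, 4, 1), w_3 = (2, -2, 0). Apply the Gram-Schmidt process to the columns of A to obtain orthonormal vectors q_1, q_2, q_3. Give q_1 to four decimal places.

q_1 = w_1/‖w_1‖ = (4, 0, -4)/5.6569 = (0.7071, 0.0000, -0.7071).

q_1 = (0.7071, 0.0000, -0.7071)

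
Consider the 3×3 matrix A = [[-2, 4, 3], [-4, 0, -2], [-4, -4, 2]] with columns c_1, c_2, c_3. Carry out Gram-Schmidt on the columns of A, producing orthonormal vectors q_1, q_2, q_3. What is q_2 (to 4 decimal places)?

c_1 = (-2, -4, -4); ‖c_1‖ = 6.0000, so q_1 = (-0.3333, -0.6667, -0.6667).
q_1·c_2 = (-0.3333)·4 + (-0.6667)·0 + (-0.6667)·(-4) = 1.3333.
u_2 = c_2 − 1.3333·q_1 = (4.4444, 0.8889, -3.1111).
‖u_2‖ = 5.4975, so q_2 = (0.8085, 0.1617, -0.5659).

q_2 = (0.8085, 0.1617, -0.5659)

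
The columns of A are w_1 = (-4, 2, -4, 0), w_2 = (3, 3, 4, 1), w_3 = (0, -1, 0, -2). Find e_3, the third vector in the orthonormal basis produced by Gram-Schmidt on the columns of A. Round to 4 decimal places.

w_1 = (-4, 2, -4, 0); ‖w_1‖ = 6.0000, so e_1 = (-0.6667, 0.3333, -0.6667, 0.0000).
e_1·w_2 = (-0.6667)·3 + 0.3333·3 + (-0.6667)·4 + 0.0000·1 = -3.6667.
u_2 = w_2 + 3.6667·e_1 = (0.5556, 4.2222, 1.5556, 1.0000).
‖u_2‖ = 4.6428, so e_2 = (0.1197, 0.9094, 0.3350, 0.2154).
e_1·w_3 = (-0.6667)·0 + 0.3333·(-1) + (-0.6667)·0 + 0.0000·(-2) = -0.3333; e_2·w_3 = 0.1197·0 + 0.9094·(-1) + 0.3350·0 + 0.2154·(-2) = -1.3402.
u_3 = w_3 + 0.3333·e_1 + 1.3402·e_2 = (-0.0619, 0.3299, 0.2268, -1.7113).
‖u_3‖ = 1.7586, so e_3 = (-0.0352, 0.1876, 0.1290, -0.9731).

e_3 = (-0.0352, 0.1876, 0.1290, -0.9731)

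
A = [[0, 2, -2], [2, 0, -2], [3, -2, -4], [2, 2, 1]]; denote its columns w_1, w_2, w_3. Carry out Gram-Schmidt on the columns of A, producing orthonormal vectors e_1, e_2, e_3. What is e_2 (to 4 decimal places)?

e_2 = (0.5831, 0.0686, -0.4802, 0.6517)

w_1 = (0, 2, 3, 2); ‖w_1‖ = 4.1231, so e_1 = (0.0000, 0.4851, 0.7276, 0.4851).
e_1·w_2 = 0.0000·2 + 0.4851·0 + 0.7276·(-2) + 0.4851·2 = -0.4851.
u_2 = w_2 + 0.4851·e_1 = (2.0000, 0.2353, -1.6471, 2.2353).
‖u_2‖ = 3.4300, so e_2 = (0.5831, 0.0686, -0.4802, 0.6517).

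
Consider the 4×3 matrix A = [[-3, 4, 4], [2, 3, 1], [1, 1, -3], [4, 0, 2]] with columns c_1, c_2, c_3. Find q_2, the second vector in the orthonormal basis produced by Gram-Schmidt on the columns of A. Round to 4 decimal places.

q_1 = c_1/‖c_1‖ = (-3, 2, 1, 4)/5.4772 = (-0.5477, 0.3651, 0.1826, 0.7303).
r_{12} = q_1·c_2 = -0.9129.
u_2 = c_2 + 0.9129·q_1 = (3.5000, 3.3333, 1.1667, 0.6667).
‖u_2‖ = 5.0166, so q_2 = (0.6977, 0.6645, 0.2326, 0.1329).

q_2 = (0.6977, 0.6645, 0.2326, 0.1329)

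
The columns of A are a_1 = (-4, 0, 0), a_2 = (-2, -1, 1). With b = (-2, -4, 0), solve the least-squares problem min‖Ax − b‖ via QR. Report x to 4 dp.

x = (-0.5000, 2.0000)

a_1 = (-4, 0, 0); ‖a_1‖ = 4.0000, so e_1 = (-1.0000, 0.0000, 0.0000).
e_1·a_2 = (-1.0000)·(-2) + 0.0000·(-1) + 0.0000·1 = 2.0000.
u_2 = a_2 − 2.0000·e_1 = (0.0000, -1.0000, 1.0000).
‖u_2‖ = 1.4142, so e_2 = (0.0000, -0.7071, 0.7071).
Qᵀb = (2.0000, 2.8284).
Back-substitute: x_2 = 2.8284/1.4142 = 2.0000.
x_1 = (2.0000 − 2.0000·2.0000)/4.0000 = -0.5000.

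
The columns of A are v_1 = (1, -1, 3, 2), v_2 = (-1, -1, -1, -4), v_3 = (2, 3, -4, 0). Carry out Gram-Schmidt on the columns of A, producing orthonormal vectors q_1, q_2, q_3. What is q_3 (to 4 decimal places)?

q_3 = (0.9476, 0.1683, -0.0886, -0.2568)

v_1 = (1, -1, 3, 2); ‖v_1‖ = 3.8730, so q_1 = (0.2582, -0.2582, 0.7746, 0.5164).
q_1·v_2 = 0.2582·(-1) + (-0.2582)·(-1) + 0.7746·(-1) + 0.5164·(-4) = -2.8402.
u_2 = v_2 + 2.8402·q_1 = (-0.2667, -1.7333, 1.2000, -2.5333).
‖u_2‖ = 3.3066, so q_2 = (-0.0806, -0.5242, 0.3629, -0.7662).
q_1·v_3 = 0.2582·2 + (-0.2582)·3 + 0.7746·(-4) + 0.5164·0 = -3.3566; q_2·v_3 = (-0.0806)·2 + (-0.5242)·3 + 0.3629·(-4) + (-0.7662)·0 = -3.1856.
u_3 = v_3 + 3.3566·q_1 + 3.1856·q_2 = (2.6098, 0.4634, -0.2439, -0.7073).
‖u_3‖ = 2.7542, so q_3 = (0.9476, 0.1683, -0.0886, -0.2568).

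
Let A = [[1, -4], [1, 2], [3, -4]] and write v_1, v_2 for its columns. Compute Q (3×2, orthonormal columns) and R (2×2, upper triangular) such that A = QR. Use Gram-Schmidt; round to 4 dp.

Q = [[0.3015, -0.6396], [0.3015, 0.7675], [0.9045, -0.0426]], R = [[3.3166, -4.2212], [0.0000, 4.2640]]

v_1 = (1, 1, 3); ‖v_1‖ = 3.3166, so q_1 = (0.3015, 0.3015, 0.9045).
q_1·v_2 = 0.3015·(-4) + 0.3015·2 + 0.9045·(-4) = -4.2212.
u_2 = v_2 + 4.2212·q_1 = (-2.7273, 3.2727, -0.1818).
‖u_2‖ = 4.2640, so q_2 = (-0.6396, 0.7675, -0.0426).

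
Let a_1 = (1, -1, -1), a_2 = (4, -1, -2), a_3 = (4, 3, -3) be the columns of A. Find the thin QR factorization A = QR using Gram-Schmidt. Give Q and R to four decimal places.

a_1 = (1, -1, -1); ‖a_1‖ = 1.7321, so e_1 = (0.5774, -0.5774, -0.5774).
e_1·a_2 = 0.5774·4 + (-0.5774)·(-1) + (-0.5774)·(-2) = 4.0415.
u_2 = a_2 − 4.0415·e_1 = (1.6667, 1.3333, 0.3333).
‖u_2‖ = 2.1602, so e_2 = (0.7715, 0.6172, 0.1543).
e_1·a_3 = 0.5774·4 + (-0.5774)·3 + (-0.5774)·(-3) = 2.3094; e_2·a_3 = 0.7715·4 + 0.6172·3 + 0.1543·(-3) = 4.4748.
u_3 = a_3 − 2.3094·e_1 − 4.4748·e_2 = (-0.7857, 1.5714, -2.3571).
‖u_3‖ = 2.9399, so e_3 = (-0.2673, 0.5345, -0.8018).

Q = [[0.5774, 0.7715, -0.2673], [-0.5774, 0.6172, 0.5345], [-0.5774, 0.1543, -0.8018]], R = [[1.7321, 4.0415, 2.3094], [0.0000, 2.1602, 4.4748], [0.0000, 0.0000, 2.9399]]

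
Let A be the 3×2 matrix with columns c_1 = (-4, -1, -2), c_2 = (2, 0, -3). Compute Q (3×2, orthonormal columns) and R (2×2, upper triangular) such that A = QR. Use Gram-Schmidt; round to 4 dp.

Q = [[-0.8729, 0.4524], [-0.2182, -0.0266], [-0.4364, -0.8914]], R = [[4.5826, -0.4364], [0.0000, 3.5790]]

c_1 = (-4, -1, -2); ‖c_1‖ = 4.5826, so e_1 = (-0.8729, -0.2182, -0.4364).
e_1·c_2 = (-0.8729)·2 + (-0.2182)·0 + (-0.4364)·(-3) = -0.4364.
u_2 = c_2 + 0.4364·e_1 = (1.6190, -0.0952, -3.1905).
‖u_2‖ = 3.5790, so e_2 = (0.4524, -0.0266, -0.8914).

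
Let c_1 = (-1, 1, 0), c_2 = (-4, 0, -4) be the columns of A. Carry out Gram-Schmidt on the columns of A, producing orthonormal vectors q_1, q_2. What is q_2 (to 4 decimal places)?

c_1 = (-1, 1, 0); ‖c_1‖ = 1.4142, so q_1 = (-0.7071, 0.7071, 0.0000).
q_1·c_2 = (-0.7071)·(-4) + 0.7071·0 + 0.0000·(-4) = 2.8284.
u_2 = c_2 − 2.8284·q_1 = (-2.0000, -2.0000, -4.0000).
‖u_2‖ = 4.8990, so q_2 = (-0.4082, -0.4082, -0.8165).

q_2 = (-0.4082, -0.4082, -0.8165)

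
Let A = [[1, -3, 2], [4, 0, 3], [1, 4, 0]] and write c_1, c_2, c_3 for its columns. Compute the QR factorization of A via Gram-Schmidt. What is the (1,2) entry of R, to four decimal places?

e_1 = c_1/‖c_1‖ = (1, 4, 1)/4.2426 = (0.2357, 0.9428, 0.2357).
r_{12} = e_1·c_2 = 0.2357.

r_{12} = 0.2357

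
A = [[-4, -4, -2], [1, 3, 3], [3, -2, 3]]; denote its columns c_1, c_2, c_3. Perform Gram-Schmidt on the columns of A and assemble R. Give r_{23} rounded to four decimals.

q_1 = c_1/‖c_1‖ = (-4, 1, 3)/5.0990 = (-0.7845, 0.1961, 0.5883).
r_{12} = q_1·c_2 = 2.5495.
u_2 = c_2 − 2.5495·q_1 = (-2.0000, 2.5000, -3.5000).
‖u_2‖ = 4.7434, so q_2 = (-0.4216, 0.5270, -0.7379).
r_{23} = q_2·c_3 = 0.2108.

r_{23} = 0.2108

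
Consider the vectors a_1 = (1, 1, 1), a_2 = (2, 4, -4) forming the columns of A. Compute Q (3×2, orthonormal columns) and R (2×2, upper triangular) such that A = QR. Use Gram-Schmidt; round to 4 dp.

a_1 = (1, 1, 1); ‖a_1‖ = 1.7321, so q_1 = (0.5774, 0.5774, 0.5774).
q_1·a_2 = 0.5774·2 + 0.5774·4 + 0.5774·(-4) = 1.1547.
u_2 = a_2 − 1.1547·q_1 = (1.3333, 3.3333, -4.6667).
‖u_2‖ = 5.8878, so q_2 = (0.2265, 0.5661, -0.7926).

Q = [[0.5774, 0.2265], [0.5774, 0.5661], [0.5774, -0.7926]], R = [[1.7321, 1.1547], [0.0000, 5.8878]]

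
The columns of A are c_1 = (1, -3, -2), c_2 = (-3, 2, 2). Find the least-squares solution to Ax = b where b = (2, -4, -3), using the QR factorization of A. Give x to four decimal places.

q_1 = c_1/‖c_1‖ = (1, -3, -2)/3.7417 = (0.2673, -0.8018, -0.5345).
r_{12} = q_1·c_2 = -3.4744.
u_2 = c_2 + 3.4744·q_1 = (-2.0714, -0.7857, 0.1429).
‖u_2‖ = 2.2200, so q_2 = (-0.9331, -0.3539, 0.0643).
Qᵀb = (5.3452, -0.6435).
Back-substitute: x_2 = -0.6435/2.2200 = -0.2899.
x_1 = (5.3452 + 3.4744·(-0.2899))/3.7417 = 1.1594.

x = (1.1594, -0.2899)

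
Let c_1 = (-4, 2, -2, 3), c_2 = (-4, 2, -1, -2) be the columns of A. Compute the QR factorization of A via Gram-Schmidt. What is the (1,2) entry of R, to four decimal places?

r_{12} = 2.7852

e_1 = c_1/‖c_1‖ = (-4, 2, -2, 3)/5.7446 = (-0.6963, 0.3482, -0.3482, 0.5222).
r_{12} = e_1·c_2 = 2.7852.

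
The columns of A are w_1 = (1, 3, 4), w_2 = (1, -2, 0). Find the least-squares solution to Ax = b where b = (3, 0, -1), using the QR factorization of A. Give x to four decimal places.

x = (0.0952, 0.6952)

w_1 = (1, 3, 4); ‖w_1‖ = 5.0990, so e_1 = (0.1961, 0.5883, 0.7845).
e_1·w_2 = 0.1961·1 + 0.5883·(-2) + 0.7845·0 = -0.9806.
u_2 = w_2 + 0.9806·e_1 = (1.1923, -1.4231, 0.7692).
‖u_2‖ = 2.0096, so e_2 = (0.5933, -0.7081, 0.3828).
Qᵀb = (-0.1961, 1.3971).
Back-substitute: x_2 = 1.3971/2.0096 = 0.6952.
x_1 = (-0.1961 + 0.9806·0.6952)/5.0990 = 0.0952.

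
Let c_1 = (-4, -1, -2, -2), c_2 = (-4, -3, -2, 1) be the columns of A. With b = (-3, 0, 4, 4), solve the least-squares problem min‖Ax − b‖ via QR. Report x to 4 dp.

c_1 = (-4, -1, -2, -2); ‖c_1‖ = 5.0000, so e_1 = (-0.8000, -0.2000, -0.4000, -0.4000).
e_1·c_2 = (-0.8000)·(-4) + (-0.2000)·(-3) + (-0.4000)·(-2) + (-0.4000)·1 = 4.2000.
u_2 = c_2 − 4.2000·e_1 = (-0.6400, -2.1600, -0.3200, 2.6800).
‖u_2‖ = 3.5157, so e_2 = (-0.1820, -0.6144, -0.0910, 0.7623).
Qᵀb = (-0.8000, 3.2312).
Back-substitute: x_2 = 3.2312/3.5157 = 0.9191.
x_1 = (-0.8000 − 4.2000·0.9191)/5.0000 = -0.9320.

x = (-0.9320, 0.9191)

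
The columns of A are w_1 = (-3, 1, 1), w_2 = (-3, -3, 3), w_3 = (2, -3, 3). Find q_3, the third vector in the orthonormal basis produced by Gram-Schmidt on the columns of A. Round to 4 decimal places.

w_1 = (-3, 1, 1); ‖w_1‖ = 3.3166, so q_1 = (-0.9045, 0.3015, 0.3015).
q_1·w_2 = (-0.9045)·(-3) + 0.3015·(-3) + 0.3015·3 = 2.7136.
u_2 = w_2 − 2.7136·q_1 = (-0.5455, -3.8182, 2.1818).
‖u_2‖ = 4.4313, so q_2 = (-0.1231, -0.8616, 0.4924).
q_1·w_3 = (-0.9045)·2 + 0.3015·(-3) + 0.3015·3 = -1.8091; q_2·w_3 = (-0.1231)·2 + (-0.8616)·(-3) + 0.4924·3 = 3.8158.
u_3 = w_3 + 1.8091·q_1 − 3.8158·q_2 = (0.8333, 0.8333, 1.6667).
‖u_3‖ = 2.0412, so q_3 = (0.4082, 0.4082, 0.8165).

q_3 = (0.4082, 0.4082, 0.8165)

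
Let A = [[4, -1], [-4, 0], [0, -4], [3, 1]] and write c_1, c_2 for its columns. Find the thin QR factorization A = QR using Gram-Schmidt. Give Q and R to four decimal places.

c_1 = (4, -4, 0, 3); ‖c_1‖ = 6.4031, so q_1 = (0.6247, -0.6247, 0.0000, 0.4685).
q_1·c_2 = 0.6247·(-1) + (-0.6247)·0 + 0.0000·(-4) + 0.4685·1 = -0.1562.
u_2 = c_2 + 0.1562·q_1 = (-0.9024, -0.0976, -4.0000, 1.0732).
‖u_2‖ = 4.2398, so q_2 = (-0.2129, -0.0230, -0.9434, 0.2531).

Q = [[0.6247, -0.2129], [-0.6247, -0.0230], [0.0000, -0.9434], [0.4685, 0.2531]], R = [[6.4031, -0.1562], [0.0000, 4.2398]]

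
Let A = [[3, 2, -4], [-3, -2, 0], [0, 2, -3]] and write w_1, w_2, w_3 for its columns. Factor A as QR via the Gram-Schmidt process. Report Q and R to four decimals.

q_1 = w_1/‖w_1‖ = (3, -3, 0)/4.2426 = (0.7071, -0.7071, 0.0000).
r_{12} = q_1·w_2 = 2.8284.
u_2 = w_2 − 2.8284·q_1 = (0.0000, 0.0000, 2.0000).
‖u_2‖ = 2.0000, so q_2 = (0.0000, 0.0000, 1.0000).
r_{13} = q_1·w_3 = -2.8284; r_{23} = q_2·w_3 = -3.0000.
u_3 = w_3 + 2.8284·q_1 + 3.0000·q_2 = (-2.0000, -2.0000, 0.0000).
‖u_3‖ = 2.8284, so q_3 = (-0.7071, -0.7071, 0.0000).

Q = [[0.7071, 0.0000, -0.7071], [-0.7071, 0.0000, -0.7071], [0.0000, 1.0000, 0.0000]], R = [[4.2426, 2.8284, -2.8284], [0.0000, 2.0000, -3.0000], [0.0000, 0.0000, 2.8284]]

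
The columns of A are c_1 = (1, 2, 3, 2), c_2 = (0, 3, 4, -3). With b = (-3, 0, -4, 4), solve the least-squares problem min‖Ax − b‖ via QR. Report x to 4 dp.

c_1 = (1, 2, 3, 2); ‖c_1‖ = 4.2426, so q_1 = (0.2357, 0.4714, 0.7071, 0.4714).
q_1·c_2 = 0.2357·0 + 0.4714·3 + 0.7071·4 + 0.4714·(-3) = 2.8284.
u_2 = c_2 − 2.8284·q_1 = (-0.6667, 1.6667, 2.0000, -4.3333).
‖u_2‖ = 5.0990, so q_2 = (-0.1307, 0.3269, 0.3922, -0.8498).
Qᵀb = (-1.6499, -4.5760).
Back-substitute: x_2 = -4.5760/5.0990 = -0.8974.
x_1 = (-1.6499 − 2.8284·(-0.8974))/4.2426 = 0.2094.

x = (0.2094, -0.8974)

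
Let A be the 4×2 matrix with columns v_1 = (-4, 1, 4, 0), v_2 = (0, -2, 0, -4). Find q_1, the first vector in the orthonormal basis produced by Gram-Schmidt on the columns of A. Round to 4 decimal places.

v_1 = (-4, 1, 4, 0); ‖v_1‖ = 5.7446, so q_1 = (-0.6963, 0.1741, 0.6963, 0.0000).

q_1 = (-0.6963, 0.1741, 0.6963, 0.0000)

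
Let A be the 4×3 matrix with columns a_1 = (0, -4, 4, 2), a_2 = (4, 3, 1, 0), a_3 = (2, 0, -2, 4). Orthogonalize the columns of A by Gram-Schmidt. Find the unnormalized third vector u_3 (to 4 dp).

a_1 = (0, -4, 4, 2); ‖a_1‖ = 6.0000, so q_1 = (0.0000, -0.6667, 0.6667, 0.3333).
q_1·a_2 = 0.0000·4 + (-0.6667)·3 + 0.6667·1 + 0.3333·0 = -1.3333.
u_2 = a_2 + 1.3333·q_1 = (4.0000, 2.1111, 1.8889, 0.4444).
‖u_2‖ = 4.9216, so q_2 = (0.8127, 0.4289, 0.3838, 0.0903).
q_1·a_3 = 0.0000·2 + (-0.6667)·0 + 0.6667·(-2) + 0.3333·4 = 0.0000; q_2·a_3 = 0.8127·2 + 0.4289·0 + 0.3838·(-2) + 0.0903·4 = 1.2191.
u_3 = a_3 + 0.0000·q_1 − 1.2191·q_2 = (1.0092, -0.5229, -2.4679, 3.8899).

u_3 = (1.0092, -0.5229, -2.4679, 3.8899)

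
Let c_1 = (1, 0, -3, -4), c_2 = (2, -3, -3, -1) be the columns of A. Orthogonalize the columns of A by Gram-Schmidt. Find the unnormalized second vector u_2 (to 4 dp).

c_1 = (1, 0, -3, -4); ‖c_1‖ = 5.0990, so q_1 = (0.1961, 0.0000, -0.5883, -0.7845).
q_1·c_2 = 0.1961·2 + 0.0000·(-3) + (-0.5883)·(-3) + (-0.7845)·(-1) = 2.9417.
u_2 = c_2 − 2.9417·q_1 = (1.4231, -3.0000, -1.2692, 1.3077).

u_2 = (1.4231, -3.0000, -1.2692, 1.3077)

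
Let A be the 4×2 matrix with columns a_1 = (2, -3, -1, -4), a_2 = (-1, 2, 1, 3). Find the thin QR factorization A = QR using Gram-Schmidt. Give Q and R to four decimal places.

Q = [[0.3651, 0.7303], [-0.5477, -0.1826], [-0.1826, 0.5477], [-0.7303, 0.3651]], R = [[5.4772, -3.8341], [0.0000, 0.5477]]

e_1 = a_1/‖a_1‖ = (2, -3, -1, -4)/5.4772 = (0.3651, -0.5477, -0.1826, -0.7303).
r_{12} = e_1·a_2 = -3.8341.
u_2 = a_2 + 3.8341·e_1 = (0.4000, -0.1000, 0.3000, 0.2000).
‖u_2‖ = 0.5477, so e_2 = (0.7303, -0.1826, 0.5477, 0.3651).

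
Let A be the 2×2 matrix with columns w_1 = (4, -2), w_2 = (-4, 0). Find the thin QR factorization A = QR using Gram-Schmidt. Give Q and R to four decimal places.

Q = [[0.8944, -0.4472], [-0.4472, -0.8944]], R = [[4.4721, -3.5777], [0.0000, 1.7889]]

w_1 = (4, -2); ‖w_1‖ = 4.4721, so e_1 = (0.8944, -0.4472).
e_1·w_2 = 0.8944·(-4) + (-0.4472)·0 = -3.5777.
u_2 = w_2 + 3.5777·e_1 = (-0.8000, -1.6000).
‖u_2‖ = 1.7889, so e_2 = (-0.4472, -0.8944).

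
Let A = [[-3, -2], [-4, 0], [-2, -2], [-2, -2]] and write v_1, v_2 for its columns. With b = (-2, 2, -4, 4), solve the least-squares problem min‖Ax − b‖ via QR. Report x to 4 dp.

x = (-0.4000, 0.8000)

e_1 = v_1/‖v_1‖ = (-3, -4, -2, -2)/5.7446 = (-0.5222, -0.6963, -0.3482, -0.3482).
r_{12} = e_1·v_2 = 2.4371.
u_2 = v_2 − 2.4371·e_1 = (-0.7273, 1.6970, -1.1515, -1.1515).
‖u_2‖ = 2.4618, so e_2 = (-0.2954, 0.6893, -0.4677, -0.4677).
Qᵀb = (-0.3482, 1.9695).
Back-substitute: x_2 = 1.9695/2.4618 = 0.8000.
x_1 = (-0.3482 − 2.4371·0.8000)/5.7446 = -0.4000.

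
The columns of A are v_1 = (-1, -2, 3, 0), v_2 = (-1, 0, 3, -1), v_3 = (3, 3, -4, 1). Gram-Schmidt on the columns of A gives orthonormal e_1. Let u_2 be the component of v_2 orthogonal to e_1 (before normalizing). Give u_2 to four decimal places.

e_1 = v_1/‖v_1‖ = (-1, -2, 3, 0)/3.7417 = (-0.2673, -0.5345, 0.8018, 0.0000).
r_{12} = e_1·v_2 = 2.6726.
u_2 = v_2 − 2.6726·e_1 = (-0.2857, 1.4286, 0.8571, -1.0000).

u_2 = (-0.2857, 1.4286, 0.8571, -1.0000)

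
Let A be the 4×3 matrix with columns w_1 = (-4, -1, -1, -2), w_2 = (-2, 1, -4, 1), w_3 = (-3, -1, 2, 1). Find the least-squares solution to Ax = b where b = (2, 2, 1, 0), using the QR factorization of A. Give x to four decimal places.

x = (-0.3563, -0.1457, -0.2057)

w_1 = (-4, -1, -1, -2); ‖w_1‖ = 4.6904, so e_1 = (-0.8528, -0.2132, -0.2132, -0.4264).
e_1·w_2 = (-0.8528)·(-2) + (-0.2132)·1 + (-0.2132)·(-4) + (-0.4264)·1 = 1.9188.
u_2 = w_2 − 1.9188·e_1 = (-0.3636, 1.4091, -3.5909, 1.8182).
‖u_2‖ = 4.2800, so e_2 = (-0.0850, 0.3292, -0.8390, 0.4248).
e_1·w_3 = (-0.8528)·(-3) + (-0.2132)·(-1) + (-0.2132)·2 + (-0.4264)·1 = 1.9188; e_2·w_3 = (-0.0850)·(-3) + 0.3292·(-1) + (-0.8390)·2 + 0.4248·1 = -1.3275.
u_3 = w_3 − 1.9188·e_1 + 1.3275·e_2 = (-1.4764, -0.1538, 1.2953, 2.3821).
‖u_3‖ = 3.0913, so e_3 = (-0.4776, -0.0498, 0.4190, 0.7706).
Qᵀb = (-2.3452, -0.3505, -0.6357).
Back-substitute: x_3 = -0.6357/3.0913 = -0.2057.
x_2 = (-0.3505 + 1.3275·(-0.2057))/4.2800 = -0.1457.
x_1 = (-2.3452 − 1.9188·(-0.1457) − 1.9188·(-0.2057))/4.6904 = -0.3563.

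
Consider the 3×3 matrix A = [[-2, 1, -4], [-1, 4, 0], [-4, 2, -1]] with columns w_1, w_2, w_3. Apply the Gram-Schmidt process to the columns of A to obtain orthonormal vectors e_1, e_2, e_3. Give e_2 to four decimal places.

w_1 = (-2, -1, -4); ‖w_1‖ = 4.5826, so e_1 = (-0.4364, -0.2182, -0.8729).
e_1·w_2 = (-0.4364)·1 + (-0.2182)·4 + (-0.8729)·2 = -3.0551.
u_2 = w_2 + 3.0551·e_1 = (-0.3333, 3.3333, -0.6667).
‖u_2‖ = 3.4157, so e_2 = (-0.0976, 0.9759, -0.1952).

e_2 = (-0.0976, 0.9759, -0.1952)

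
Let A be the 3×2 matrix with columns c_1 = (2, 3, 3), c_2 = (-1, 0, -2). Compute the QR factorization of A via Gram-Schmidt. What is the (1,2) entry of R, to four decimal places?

r_{12} = -1.7056

e_1 = c_1/‖c_1‖ = (2, 3, 3)/4.6904 = (0.4264, 0.6396, 0.6396).
r_{12} = e_1·c_2 = -1.7056.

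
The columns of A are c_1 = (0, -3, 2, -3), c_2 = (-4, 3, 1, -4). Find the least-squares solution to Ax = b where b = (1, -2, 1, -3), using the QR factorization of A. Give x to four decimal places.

x = (0.7775, -0.0211)

c_1 = (0, -3, 2, -3); ‖c_1‖ = 4.6904, so e_1 = (0.0000, -0.6396, 0.4264, -0.6396).
e_1·c_2 = 0.0000·(-4) + (-0.6396)·3 + 0.4264·1 + (-0.6396)·(-4) = 1.0660.
u_2 = c_2 − 1.0660·e_1 = (-4.0000, 3.6818, 0.5455, -3.3182).
‖u_2‖ = 6.3925, so e_2 = (-0.6257, 0.5760, 0.0853, -0.5191).
Qᵀb = (3.6244, -0.1351).
Back-substitute: x_2 = -0.1351/6.3925 = -0.0211.
x_1 = (3.6244 − 1.0660·(-0.0211))/4.6904 = 0.7775.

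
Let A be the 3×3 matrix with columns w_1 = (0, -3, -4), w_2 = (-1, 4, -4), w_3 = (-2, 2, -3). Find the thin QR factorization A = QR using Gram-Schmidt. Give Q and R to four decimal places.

Q = [[0.0000, -0.1758, -0.9844], [-0.6000, 0.7875, -0.1406], [-0.8000, -0.5907, 0.1055]], R = [[5.0000, 0.8000, 1.2000], [0.0000, 5.6886, 3.6986], [0.0000, 0.0000, 1.3712]]

w_1 = (0, -3, -4); ‖w_1‖ = 5.0000, so q_1 = (0.0000, -0.6000, -0.8000).
q_1·w_2 = 0.0000·(-1) + (-0.6000)·4 + (-0.8000)·(-4) = 0.8000.
u_2 = w_2 − 0.8000·q_1 = (-1.0000, 4.4800, -3.3600).
‖u_2‖ = 5.6886, so q_2 = (-0.1758, 0.7875, -0.5907).
q_1·w_3 = 0.0000·(-2) + (-0.6000)·2 + (-0.8000)·(-3) = 1.2000; q_2·w_3 = (-0.1758)·(-2) + 0.7875·2 + (-0.5907)·(-3) = 3.6986.
u_3 = w_3 − 1.2000·q_1 − 3.6986·q_2 = (-1.3498, -0.1928, 0.1446).
‖u_3‖ = 1.3712, so q_3 = (-0.9844, -0.1406, 0.1055).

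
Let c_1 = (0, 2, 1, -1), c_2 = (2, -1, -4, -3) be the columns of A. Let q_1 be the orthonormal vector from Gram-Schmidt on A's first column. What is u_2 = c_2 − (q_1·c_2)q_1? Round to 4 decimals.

q_1 = c_1/‖c_1‖ = (0, 2, 1, -1)/2.4495 = (0.0000, 0.8165, 0.4082, -0.4082).
r_{12} = q_1·c_2 = -1.2247.
u_2 = c_2 + 1.2247·q_1 = (2.0000, 0.0000, -3.5000, -3.5000).

u_2 = (2.0000, 0.0000, -3.5000, -3.5000)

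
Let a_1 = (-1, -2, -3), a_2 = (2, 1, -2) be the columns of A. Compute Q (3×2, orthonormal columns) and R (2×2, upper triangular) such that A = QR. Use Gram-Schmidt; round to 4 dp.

a_1 = (-1, -2, -3); ‖a_1‖ = 3.7417, so q_1 = (-0.2673, -0.5345, -0.8018).
q_1·a_2 = (-0.2673)·2 + (-0.5345)·1 + (-0.8018)·(-2) = 0.5345.
u_2 = a_2 − 0.5345·q_1 = (2.1429, 1.2857, -1.5714).
‖u_2‖ = 2.9520, so q_2 = (0.7259, 0.4355, -0.5323).

Q = [[-0.2673, 0.7259], [-0.5345, 0.4355], [-0.8018, -0.5323]], R = [[3.7417, 0.5345], [0.0000, 2.9520]]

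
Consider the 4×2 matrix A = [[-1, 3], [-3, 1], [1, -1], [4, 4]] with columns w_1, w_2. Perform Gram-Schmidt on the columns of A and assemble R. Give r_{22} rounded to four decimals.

e_1 = w_1/‖w_1‖ = (-1, -3, 1, 4)/5.1962 = (-0.1925, -0.5774, 0.1925, 0.7698).
r_{12} = e_1·w_2 = 1.7321.
u_2 = w_2 − 1.7321·e_1 = (3.3333, 2.0000, -1.3333, 2.6667).
r_{22} = ‖u_2‖ = 4.8990.

r_{22} = 4.8990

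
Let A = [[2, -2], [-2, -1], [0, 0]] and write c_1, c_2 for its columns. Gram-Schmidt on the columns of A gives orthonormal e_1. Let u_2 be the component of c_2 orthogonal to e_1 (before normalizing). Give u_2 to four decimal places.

c_1 = (2, -2, 0); ‖c_1‖ = 2.8284, so e_1 = (0.7071, -0.7071, 0.0000).
e_1·c_2 = 0.7071·(-2) + (-0.7071)·(-1) + 0.0000·0 = -0.7071.
u_2 = c_2 + 0.7071·e_1 = (-1.5000, -1.5000, 0.0000).

u_2 = (-1.5000, -1.5000, 0.0000)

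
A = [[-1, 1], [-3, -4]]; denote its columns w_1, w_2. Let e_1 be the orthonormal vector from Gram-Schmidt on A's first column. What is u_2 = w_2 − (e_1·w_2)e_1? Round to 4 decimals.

u_2 = (2.1000, -0.7000)

e_1 = w_1/‖w_1‖ = (-1, -3)/3.1623 = (-0.3162, -0.9487).
r_{12} = e_1·w_2 = 3.4785.
u_2 = w_2 − 3.4785·e_1 = (2.1000, -0.7000).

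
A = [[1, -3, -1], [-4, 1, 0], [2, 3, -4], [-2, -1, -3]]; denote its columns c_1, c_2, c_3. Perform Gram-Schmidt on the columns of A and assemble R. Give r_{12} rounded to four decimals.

c_1 = (1, -4, 2, -2); ‖c_1‖ = 5.0000, so e_1 = (0.2000, -0.8000, 0.4000, -0.4000).
r_{12} = e_1·c_2 = 0.2000.

r_{12} = 0.2000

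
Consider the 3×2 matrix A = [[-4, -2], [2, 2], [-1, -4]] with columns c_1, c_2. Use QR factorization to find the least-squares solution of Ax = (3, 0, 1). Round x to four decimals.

c_1 = (-4, 2, -1); ‖c_1‖ = 4.5826, so e_1 = (-0.8729, 0.4364, -0.2182).
e_1·c_2 = (-0.8729)·(-2) + 0.4364·2 + (-0.2182)·(-4) = 3.4915.
u_2 = c_2 − 3.4915·e_1 = (1.0476, 0.4762, -3.2381).
‖u_2‖ = 3.4365, so e_2 = (0.3049, 0.1386, -0.9423).
Qᵀb = (-2.8368, -0.0277).
Back-substitute: x_2 = -0.0277/3.4365 = -0.0081.
x_1 = (-2.8368 − 3.4915·(-0.0081))/4.5826 = -0.6129.

x = (-0.6129, -0.0081)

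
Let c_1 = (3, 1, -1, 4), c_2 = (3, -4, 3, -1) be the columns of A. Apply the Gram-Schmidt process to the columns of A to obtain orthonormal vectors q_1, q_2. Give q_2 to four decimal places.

c_1 = (3, 1, -1, 4); ‖c_1‖ = 5.1962, so q_1 = (0.5774, 0.1925, -0.1925, 0.7698).
q_1·c_2 = 0.5774·3 + 0.1925·(-4) + (-0.1925)·3 + 0.7698·(-1) = -0.3849.
u_2 = c_2 + 0.3849·q_1 = (3.2222, -3.9259, 2.9259, -0.7037).
‖u_2‖ = 5.9035, so q_2 = (0.5458, -0.6650, 0.4956, -0.1192).

q_2 = (0.5458, -0.6650, 0.4956, -0.1192)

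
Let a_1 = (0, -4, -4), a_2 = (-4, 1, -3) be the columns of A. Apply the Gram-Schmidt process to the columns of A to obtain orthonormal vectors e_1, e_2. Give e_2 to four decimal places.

e_2 = (-0.8165, 0.4082, -0.4082)

e_1 = a_1/‖a_1‖ = (0, -4, -4)/5.6569 = (0.0000, -0.7071, -0.7071).
r_{12} = e_1·a_2 = 1.4142.
u_2 = a_2 − 1.4142·e_1 = (-4.0000, 2.0000, -2.0000).
‖u_2‖ = 4.8990, so e_2 = (-0.8165, 0.4082, -0.4082).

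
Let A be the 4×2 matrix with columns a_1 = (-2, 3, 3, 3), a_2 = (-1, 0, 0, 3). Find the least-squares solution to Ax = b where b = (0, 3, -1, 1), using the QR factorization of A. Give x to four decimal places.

a_1 = (-2, 3, 3, 3); ‖a_1‖ = 5.5678, so q_1 = (-0.3592, 0.5388, 0.5388, 0.5388).
q_1·a_2 = (-0.3592)·(-1) + 0.5388·0 + 0.5388·0 + 0.5388·3 = 1.9757.
u_2 = a_2 − 1.9757·q_1 = (-0.2903, -1.0645, -1.0645, 1.9355).
‖u_2‖ = 2.4692, so q_2 = (-0.1176, -0.4311, -0.4311, 0.7839).
Qᵀb = (1.6164, -0.0784).
Back-substitute: x_2 = -0.0784/2.4692 = -0.0317.
x_1 = (1.6164 − 1.9757·(-0.0317))/5.5678 = 0.3016.

x = (0.3016, -0.0317)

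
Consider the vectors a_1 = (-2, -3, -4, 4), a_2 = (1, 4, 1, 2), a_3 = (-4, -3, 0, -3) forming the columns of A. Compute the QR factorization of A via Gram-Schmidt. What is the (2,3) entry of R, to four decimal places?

e_1 = a_1/‖a_1‖ = (-2, -3, -4, 4)/6.7082 = (-0.2981, -0.4472, -0.5963, 0.5963).
r_{12} = e_1·a_2 = -1.4907.
u_2 = a_2 + 1.4907·e_1 = (0.5556, 3.3333, 0.1111, 2.8889).
‖u_2‖ = 4.4472, so e_2 = (0.1249, 0.7495, 0.0250, 0.6496).
r_{23} = e_2·a_3 = -4.6971.

r_{23} = -4.6971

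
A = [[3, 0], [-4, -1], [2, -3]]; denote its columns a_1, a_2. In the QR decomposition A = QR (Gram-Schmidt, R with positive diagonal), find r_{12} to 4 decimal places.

e_1 = a_1/‖a_1‖ = (3, -4, 2)/5.3852 = (0.5571, -0.7428, 0.3714).
r_{12} = e_1·a_2 = -0.3714.

r_{12} = -0.3714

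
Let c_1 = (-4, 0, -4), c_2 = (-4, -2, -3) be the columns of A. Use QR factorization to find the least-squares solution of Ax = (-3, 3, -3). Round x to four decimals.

c_1 = (-4, 0, -4); ‖c_1‖ = 5.6569, so q_1 = (-0.7071, 0.0000, -0.7071).
q_1·c_2 = (-0.7071)·(-4) + 0.0000·(-2) + (-0.7071)·(-3) = 4.9497.
u_2 = c_2 − 4.9497·q_1 = (-0.5000, -2.0000, 0.5000).
‖u_2‖ = 2.1213, so q_2 = (-0.2357, -0.9428, 0.2357).
Qᵀb = (4.2426, -2.8284).
Back-substitute: x_2 = -2.8284/2.1213 = -1.3333.
x_1 = (4.2426 − 4.9497·(-1.3333))/5.6569 = 1.9167.

x = (1.9167, -1.3333)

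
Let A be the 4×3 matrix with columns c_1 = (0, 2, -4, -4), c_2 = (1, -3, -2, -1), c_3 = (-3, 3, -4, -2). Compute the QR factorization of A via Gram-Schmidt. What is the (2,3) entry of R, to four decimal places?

r_{23} = -1.8708

c_1 = (0, 2, -4, -4); ‖c_1‖ = 6.0000, so e_1 = (0.0000, 0.3333, -0.6667, -0.6667).
e_1·c_2 = 0.0000·1 + 0.3333·(-3) + (-0.6667)·(-2) + (-0.6667)·(-1) = 1.0000.
u_2 = c_2 − 1.0000·e_1 = (1.0000, -3.3333, -1.3333, -0.3333).
‖u_2‖ = 3.7417, so e_2 = (0.2673, -0.8909, -0.3563, -0.0891).
r_{23} = e_2·c_3 = -1.8708.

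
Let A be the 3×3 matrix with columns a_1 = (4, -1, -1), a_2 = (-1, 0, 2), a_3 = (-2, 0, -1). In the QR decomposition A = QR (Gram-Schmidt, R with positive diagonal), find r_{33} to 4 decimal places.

r_{33} = 0.6804

e_1 = a_1/‖a_1‖ = (4, -1, -1)/4.2426 = (0.9428, -0.2357, -0.2357).
r_{12} = e_1·a_2 = -1.4142.
u_2 = a_2 + 1.4142·e_1 = (0.3333, -0.3333, 1.6667).
‖u_2‖ = 1.7321, so e_2 = (0.1925, -0.1925, 0.9623).
r_{13} = e_1·a_3 = -1.6499; r_{23} = e_2·a_3 = -1.3472.
u_3 = a_3 + 1.6499·e_1 + 1.3472·e_2 = (-0.1852, -0.6481, -0.0926).
r_{33} = ‖u_3‖ = 0.6804.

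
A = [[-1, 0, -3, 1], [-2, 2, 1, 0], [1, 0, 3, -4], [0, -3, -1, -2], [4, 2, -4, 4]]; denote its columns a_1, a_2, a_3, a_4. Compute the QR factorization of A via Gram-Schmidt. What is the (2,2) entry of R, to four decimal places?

r_{22} = 4.0339

q_1 = a_1/‖a_1‖ = (-1, -2, 1, 0, 4)/4.6904 = (-0.2132, -0.4264, 0.2132, 0.0000, 0.8528).
r_{12} = q_1·a_2 = 0.8528.
u_2 = a_2 − 0.8528·q_1 = (0.1818, 2.3636, -0.1818, -3.0000, 1.2727).
r_{22} = ‖u_2‖ = 4.0339.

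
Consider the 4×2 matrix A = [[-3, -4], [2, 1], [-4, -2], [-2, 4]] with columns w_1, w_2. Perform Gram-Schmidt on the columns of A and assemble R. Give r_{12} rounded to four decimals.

e_1 = w_1/‖w_1‖ = (-3, 2, -4, -2)/5.7446 = (-0.5222, 0.3482, -0.6963, -0.3482).
r_{12} = e_1·w_2 = 2.4371.

r_{12} = 2.4371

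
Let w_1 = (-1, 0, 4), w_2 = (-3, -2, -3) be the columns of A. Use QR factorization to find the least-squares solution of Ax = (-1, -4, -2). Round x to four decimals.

x = (-0.0034, 0.7713)

w_1 = (-1, 0, 4); ‖w_1‖ = 4.1231, so q_1 = (-0.2425, 0.0000, 0.9701).
q_1·w_2 = (-0.2425)·(-3) + 0.0000·(-2) + 0.9701·(-3) = -2.1828.
u_2 = w_2 + 2.1828·q_1 = (-3.5294, -2.0000, -0.8824).
‖u_2‖ = 4.1515, so q_2 = (-0.8501, -0.4817, -0.2125).
Qᵀb = (-1.6977, 3.2022).
Back-substitute: x_2 = 3.2022/4.1515 = 0.7713.
x_1 = (-1.6977 + 2.1828·0.7713)/4.1231 = -0.0034.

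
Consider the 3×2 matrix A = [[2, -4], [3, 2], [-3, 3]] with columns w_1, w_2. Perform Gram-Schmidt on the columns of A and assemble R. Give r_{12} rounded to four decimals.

w_1 = (2, 3, -3); ‖w_1‖ = 4.6904, so q_1 = (0.4264, 0.6396, -0.6396).
r_{12} = q_1·w_2 = -2.3452.

r_{12} = -2.3452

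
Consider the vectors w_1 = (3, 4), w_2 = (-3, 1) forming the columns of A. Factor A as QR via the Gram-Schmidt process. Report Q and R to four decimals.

e_1 = w_1/‖w_1‖ = (3, 4)/5.0000 = (0.6000, 0.8000).
r_{12} = e_1·w_2 = -1.0000.
u_2 = w_2 + 1.0000·e_1 = (-2.4000, 1.8000).
‖u_2‖ = 3.0000, so e_2 = (-0.8000, 0.6000).

Q = [[0.6000, -0.8000], [0.8000, 0.6000]], R = [[5.0000, -1.0000], [0.0000, 3.0000]]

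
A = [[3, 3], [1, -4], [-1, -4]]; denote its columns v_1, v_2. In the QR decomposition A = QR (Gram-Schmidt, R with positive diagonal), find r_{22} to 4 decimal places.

q_1 = v_1/‖v_1‖ = (3, 1, -1)/3.3166 = (0.9045, 0.3015, -0.3015).
r_{12} = q_1·v_2 = 2.7136.
u_2 = v_2 − 2.7136·q_1 = (0.5455, -4.8182, -3.1818).
r_{22} = ‖u_2‖ = 5.7997.

r_{22} = 5.7997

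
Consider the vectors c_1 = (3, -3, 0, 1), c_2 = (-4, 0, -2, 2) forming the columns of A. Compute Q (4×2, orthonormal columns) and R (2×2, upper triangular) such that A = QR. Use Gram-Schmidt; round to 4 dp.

Q = [[0.6882, -0.5593], [-0.6882, -0.3648], [0.0000, -0.4620], [0.2294, 0.5836]], R = [[4.3589, -2.2942], [0.0000, 4.3286]]

c_1 = (3, -3, 0, 1); ‖c_1‖ = 4.3589, so e_1 = (0.6882, -0.6882, 0.0000, 0.2294).
e_1·c_2 = 0.6882·(-4) + (-0.6882)·0 + 0.0000·(-2) + 0.2294·2 = -2.2942.
u_2 = c_2 + 2.2942·e_1 = (-2.4211, -1.5789, -2.0000, 2.5263).
‖u_2‖ = 4.3286, so e_2 = (-0.5593, -0.3648, -0.4620, 0.5836).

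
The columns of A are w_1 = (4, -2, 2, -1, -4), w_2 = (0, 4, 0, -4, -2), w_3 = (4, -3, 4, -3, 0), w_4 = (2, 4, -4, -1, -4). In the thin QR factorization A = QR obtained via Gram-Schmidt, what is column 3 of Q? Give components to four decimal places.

e_3 = (0.1549, -0.2101, 0.4931, -0.5296, 0.6389)

w_1 = (4, -2, 2, -1, -4); ‖w_1‖ = 6.4031, so e_1 = (0.6247, -0.3123, 0.3123, -0.1562, -0.6247).
e_1·w_2 = 0.6247·0 + (-0.3123)·4 + 0.3123·0 + (-0.1562)·(-4) + (-0.6247)·(-2) = 0.6247.
u_2 = w_2 − 0.6247·e_1 = (-0.3902, 4.1951, -0.1951, -3.9024, -1.6098).
‖u_2‖ = 5.9674, so e_2 = (-0.0654, 0.7030, -0.0327, -0.6540, -0.2698).
e_1·w_3 = 0.6247·4 + (-0.3123)·(-3) + 0.3123·4 + (-0.1562)·(-3) + (-0.6247)·0 = 5.1537; e_2·w_3 = (-0.0654)·4 + 0.7030·(-3) + (-0.0327)·4 + (-0.6540)·(-3) + (-0.2698)·0 = -0.5395.
u_3 = w_3 − 5.1537·e_1 + 0.5395·e_2 = (0.7452, -1.0110, 2.3726, -2.5479, 3.0740).
‖u_3‖ = 4.8112, so e_3 = (0.1549, -0.2101, 0.4931, -0.5296, 0.6389).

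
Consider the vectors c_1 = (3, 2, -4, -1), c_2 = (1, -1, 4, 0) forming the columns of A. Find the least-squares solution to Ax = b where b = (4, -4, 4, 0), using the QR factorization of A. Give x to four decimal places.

x = (0.4571, 1.7143)

c_1 = (3, 2, -4, -1); ‖c_1‖ = 5.4772, so q_1 = (0.5477, 0.3651, -0.7303, -0.1826).
q_1·c_2 = 0.5477·1 + 0.3651·(-1) + (-0.7303)·4 + (-0.1826)·0 = -2.7386.
u_2 = c_2 + 2.7386·q_1 = (2.5000, 0.0000, 2.0000, -0.5000).
‖u_2‖ = 3.2404, so q_2 = (0.7715, 0.0000, 0.6172, -0.1543).
Qᵀb = (-2.1909, 5.5549).
Back-substitute: x_2 = 5.5549/3.2404 = 1.7143.
x_1 = (-2.1909 + 2.7386·1.7143)/5.4772 = 0.4571.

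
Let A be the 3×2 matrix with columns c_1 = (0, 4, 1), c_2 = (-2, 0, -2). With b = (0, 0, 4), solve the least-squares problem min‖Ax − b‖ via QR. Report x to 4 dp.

x = (0.1212, -0.9697)

q_1 = c_1/‖c_1‖ = (0, 4, 1)/4.1231 = (0.0000, 0.9701, 0.2425).
r_{12} = q_1·c_2 = -0.4851.
u_2 = c_2 + 0.4851·q_1 = (-2.0000, 0.4706, -1.8824).
‖u_2‖ = 2.7865, so q_2 = (-0.7177, 0.1689, -0.6755).
Qᵀb = (0.9701, -2.7021).
Back-substitute: x_2 = -2.7021/2.7865 = -0.9697.
x_1 = (0.9701 + 0.4851·(-0.9697))/4.1231 = 0.1212.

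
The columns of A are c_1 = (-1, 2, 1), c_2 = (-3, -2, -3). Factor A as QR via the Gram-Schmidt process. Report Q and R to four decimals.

Q = [[-0.4082, -0.8339], [0.8165, -0.1516], [0.4082, -0.5307]], R = [[2.4495, -1.6330], [0.0000, 4.3970]]

e_1 = c_1/‖c_1‖ = (-1, 2, 1)/2.4495 = (-0.4082, 0.8165, 0.4082).
r_{12} = e_1·c_2 = -1.6330.
u_2 = c_2 + 1.6330·e_1 = (-3.6667, -0.6667, -2.3333).
‖u_2‖ = 4.3970, so e_2 = (-0.8339, -0.1516, -0.5307).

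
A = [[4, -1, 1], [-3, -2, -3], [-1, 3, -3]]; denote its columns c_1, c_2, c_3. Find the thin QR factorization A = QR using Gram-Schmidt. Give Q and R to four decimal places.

c_1 = (4, -3, -1); ‖c_1‖ = 5.0990, so e_1 = (0.7845, -0.5883, -0.1961).
e_1·c_2 = 0.7845·(-1) + (-0.5883)·(-2) + (-0.1961)·3 = -0.1961.
u_2 = c_2 + 0.1961·e_1 = (-0.8462, -2.1154, 2.9615).
‖u_2‖ = 3.7365, so e_2 = (-0.2265, -0.5661, 0.7926).
e_1·c_3 = 0.7845·1 + (-0.5883)·(-3) + (-0.1961)·(-3) = 3.1379; e_2·c_3 = (-0.2265)·1 + (-0.5661)·(-3) + 0.7926·(-3) = -0.9058.
u_3 = c_3 − 3.1379·e_1 + 0.9058·e_2 = (-1.6667, -1.6667, -1.6667).
‖u_3‖ = 2.8868, so e_3 = (-0.5774, -0.5774, -0.5774).

Q = [[0.7845, -0.2265, -0.5774], [-0.5883, -0.5661, -0.5774], [-0.1961, 0.7926, -0.5774]], R = [[5.0990, -0.1961, 3.1379], [0.0000, 3.7365, -0.9058], [0.0000, 0.0000, 2.8868]]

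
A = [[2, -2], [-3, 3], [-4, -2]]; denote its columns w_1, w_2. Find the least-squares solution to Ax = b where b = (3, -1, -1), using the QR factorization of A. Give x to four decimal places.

x = (0.3974, -0.2949)

e_1 = w_1/‖w_1‖ = (2, -3, -4)/5.3852 = (0.3714, -0.5571, -0.7428).
r_{12} = e_1·w_2 = -0.9285.
u_2 = w_2 + 0.9285·e_1 = (-1.6552, 2.4828, -2.6897).
‖u_2‖ = 4.0172, so e_2 = (-0.4120, 0.6180, -0.6695).
Qᵀb = (2.4140, -1.1846).
Back-substitute: x_2 = -1.1846/4.0172 = -0.2949.
x_1 = (2.4140 + 0.9285·(-0.2949))/5.3852 = 0.3974.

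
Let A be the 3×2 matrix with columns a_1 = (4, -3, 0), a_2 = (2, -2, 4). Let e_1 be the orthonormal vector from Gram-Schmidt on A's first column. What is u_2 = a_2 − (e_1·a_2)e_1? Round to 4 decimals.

a_1 = (4, -3, 0); ‖a_1‖ = 5.0000, so e_1 = (0.8000, -0.6000, 0.0000).
e_1·a_2 = 0.8000·2 + (-0.6000)·(-2) + 0.0000·4 = 2.8000.
u_2 = a_2 − 2.8000·e_1 = (-0.2400, -0.3200, 4.0000).

u_2 = (-0.2400, -0.3200, 4.0000)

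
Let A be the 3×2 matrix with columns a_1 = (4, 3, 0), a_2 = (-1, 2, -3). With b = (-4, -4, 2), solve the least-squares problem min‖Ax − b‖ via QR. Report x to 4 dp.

a_1 = (4, 3, 0); ‖a_1‖ = 5.0000, so e_1 = (0.8000, 0.6000, 0.0000).
e_1·a_2 = 0.8000·(-1) + 0.6000·2 + 0.0000·(-3) = 0.4000.
u_2 = a_2 − 0.4000·e_1 = (-1.3200, 1.7600, -3.0000).
‖u_2‖ = 3.7202, so e_2 = (-0.3548, 0.4731, -0.8064).
Qᵀb = (-5.6000, -2.0859).
Back-substitute: x_2 = -2.0859/3.7202 = -0.5607.
x_1 = (-5.6000 − 0.4000·(-0.5607))/5.0000 = -1.0751.

x = (-1.0751, -0.5607)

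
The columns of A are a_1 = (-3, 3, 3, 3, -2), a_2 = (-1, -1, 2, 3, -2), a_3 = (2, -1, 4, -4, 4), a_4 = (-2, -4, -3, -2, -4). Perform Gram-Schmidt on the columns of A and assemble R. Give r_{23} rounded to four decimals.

r_{23} = -1.5594

q_1 = a_1/‖a_1‖ = (-3, 3, 3, 3, -2)/6.3246 = (-0.4743, 0.4743, 0.4743, 0.4743, -0.3162).
r_{12} = q_1·a_2 = 3.0042.
u_2 = a_2 − 3.0042·q_1 = (0.4250, -2.4250, 0.5750, 1.5750, -1.0500).
‖u_2‖ = 3.1583, so q_2 = (0.1346, -0.7678, 0.1821, 0.4987, -0.3325).
r_{23} = q_2·a_3 = -1.5594.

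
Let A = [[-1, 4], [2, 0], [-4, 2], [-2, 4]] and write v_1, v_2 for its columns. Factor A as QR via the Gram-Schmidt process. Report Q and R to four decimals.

Q = [[-0.2000, 0.7155], [0.4000, 0.3578], [-0.8000, -0.2683], [-0.4000, 0.5367]], R = [[5.0000, -4.0000], [0.0000, 4.4721]]

v_1 = (-1, 2, -4, -2); ‖v_1‖ = 5.0000, so q_1 = (-0.2000, 0.4000, -0.8000, -0.4000).
q_1·v_2 = (-0.2000)·4 + 0.4000·0 + (-0.8000)·2 + (-0.4000)·4 = -4.0000.
u_2 = v_2 + 4.0000·q_1 = (3.2000, 1.6000, -1.2000, 2.4000).
‖u_2‖ = 4.4721, so q_2 = (0.7155, 0.3578, -0.2683, 0.5367).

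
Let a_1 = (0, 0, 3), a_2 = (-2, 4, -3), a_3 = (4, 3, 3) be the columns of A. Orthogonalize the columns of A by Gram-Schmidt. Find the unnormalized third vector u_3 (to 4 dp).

u_3 = (4.4000, 2.2000, 0.0000)

a_1 = (0, 0, 3); ‖a_1‖ = 3.0000, so e_1 = (0.0000, 0.0000, 1.0000).
e_1·a_2 = 0.0000·(-2) + 0.0000·4 + 1.0000·(-3) = -3.0000.
u_2 = a_2 + 3.0000·e_1 = (-2.0000, 4.0000, 0.0000).
‖u_2‖ = 4.4721, so e_2 = (-0.4472, 0.8944, 0.0000).
e_1·a_3 = 0.0000·4 + 0.0000·3 + 1.0000·3 = 3.0000; e_2·a_3 = (-0.4472)·4 + 0.8944·3 + 0.0000·3 = 0.8944.
u_3 = a_3 − 3.0000·e_1 − 0.8944·e_2 = (4.4000, 2.2000, 0.0000).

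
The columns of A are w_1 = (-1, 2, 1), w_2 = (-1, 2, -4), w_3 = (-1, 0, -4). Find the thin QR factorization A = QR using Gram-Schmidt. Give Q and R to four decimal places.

Q = [[-0.4082, -0.1826, -0.8944], [0.8165, 0.3651, -0.4472], [0.4082, -0.9129, 0.0000]], R = [[2.4495, 0.4082, -1.2247], [0.0000, 4.5644, 3.8341], [0.0000, 0.0000, 0.8944]]

q_1 = w_1/‖w_1‖ = (-1, 2, 1)/2.4495 = (-0.4082, 0.8165, 0.4082).
r_{12} = q_1·w_2 = 0.4082.
u_2 = w_2 − 0.4082·q_1 = (-0.8333, 1.6667, -4.1667).
‖u_2‖ = 4.5644, so q_2 = (-0.1826, 0.3651, -0.9129).
r_{13} = q_1·w_3 = -1.2247; r_{23} = q_2·w_3 = 3.8341.
u_3 = w_3 + 1.2247·q_1 − 3.8341·q_2 = (-0.8000, -0.4000, 0.0000).
‖u_3‖ = 0.8944, so q_3 = (-0.8944, -0.4472, 0.0000).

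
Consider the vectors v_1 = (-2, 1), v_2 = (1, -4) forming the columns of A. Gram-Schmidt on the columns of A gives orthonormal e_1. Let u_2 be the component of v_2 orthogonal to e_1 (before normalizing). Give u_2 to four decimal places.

e_1 = v_1/‖v_1‖ = (-2, 1)/2.2361 = (-0.8944, 0.4472).
r_{12} = e_1·v_2 = -2.6833.
u_2 = v_2 + 2.6833·e_1 = (-1.4000, -2.8000).

u_2 = (-1.4000, -2.8000)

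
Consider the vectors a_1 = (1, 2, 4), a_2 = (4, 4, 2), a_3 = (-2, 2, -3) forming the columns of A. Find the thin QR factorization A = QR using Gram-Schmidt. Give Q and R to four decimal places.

Q = [[0.2182, 0.7402, -0.6360], [0.4364, 0.5089, 0.7420], [0.8729, -0.4395, -0.2120]], R = [[4.5826, 4.3644, -2.1822], [0.0000, 4.1173, 0.8558], [0.0000, 0.0000, 3.3920]]

a_1 = (1, 2, 4); ‖a_1‖ = 4.5826, so e_1 = (0.2182, 0.4364, 0.8729).
e_1·a_2 = 0.2182·4 + 0.4364·4 + 0.8729·2 = 4.3644.
u_2 = a_2 − 4.3644·e_1 = (3.0476, 2.0952, -1.8095).
‖u_2‖ = 4.1173, so e_2 = (0.7402, 0.5089, -0.4395).
e_1·a_3 = 0.2182·(-2) + 0.4364·2 + 0.8729·(-3) = -2.1822; e_2·a_3 = 0.7402·(-2) + 0.5089·2 + (-0.4395)·(-3) = 0.8558.
u_3 = a_3 + 2.1822·e_1 − 0.8558·e_2 = (-2.1573, 2.5169, -0.7191).
‖u_3‖ = 3.3920, so e_3 = (-0.6360, 0.7420, -0.2120).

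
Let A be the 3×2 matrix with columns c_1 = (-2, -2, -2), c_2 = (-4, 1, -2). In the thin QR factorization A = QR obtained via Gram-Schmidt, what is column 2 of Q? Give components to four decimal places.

e_2 = (-0.6556, 0.7493, -0.0937)

c_1 = (-2, -2, -2); ‖c_1‖ = 3.4641, so e_1 = (-0.5774, -0.5774, -0.5774).
e_1·c_2 = (-0.5774)·(-4) + (-0.5774)·1 + (-0.5774)·(-2) = 2.8868.
u_2 = c_2 − 2.8868·e_1 = (-2.3333, 2.6667, -0.3333).
‖u_2‖ = 3.5590, so e_2 = (-0.6556, 0.7493, -0.0937).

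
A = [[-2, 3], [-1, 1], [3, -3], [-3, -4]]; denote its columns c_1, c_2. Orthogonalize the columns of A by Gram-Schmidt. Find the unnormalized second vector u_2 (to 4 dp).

u_2 = (2.6522, 0.8261, -2.4783, -4.5217)

q_1 = c_1/‖c_1‖ = (-2, -1, 3, -3)/4.7958 = (-0.4170, -0.2085, 0.6255, -0.6255).
r_{12} = q_1·c_2 = -0.8341.
u_2 = c_2 + 0.8341·q_1 = (2.6522, 0.8261, -2.4783, -4.5217).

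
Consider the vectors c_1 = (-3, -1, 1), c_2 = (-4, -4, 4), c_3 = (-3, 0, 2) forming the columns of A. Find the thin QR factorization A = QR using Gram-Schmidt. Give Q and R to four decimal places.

c_1 = (-3, -1, 1); ‖c_1‖ = 3.3166, so e_1 = (-0.9045, -0.3015, 0.3015).
e_1·c_2 = (-0.9045)·(-4) + (-0.3015)·(-4) + 0.3015·4 = 6.0302.
u_2 = c_2 − 6.0302·e_1 = (1.4545, -2.1818, 2.1818).
‖u_2‖ = 3.4112, so e_2 = (0.4264, -0.6396, 0.6396).
e_1·c_3 = (-0.9045)·(-3) + (-0.3015)·0 + 0.3015·2 = 3.3166; e_2·c_3 = 0.4264·(-3) + (-0.6396)·0 + 0.6396·2 = 0.0000.
u_3 = c_3 − 3.3166·e_1 + 0.0000·e_2 = (0.0000, 1.0000, 1.0000).
‖u_3‖ = 1.4142, so e_3 = (0.0000, 0.7071, 0.7071).

Q = [[-0.9045, 0.4264, 0.0000], [-0.3015, -0.6396, 0.7071], [0.3015, 0.6396, 0.7071]], R = [[3.3166, 6.0302, 3.3166], [0.0000, 3.4112, 0.0000], [0.0000, 0.0000, 1.4142]]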